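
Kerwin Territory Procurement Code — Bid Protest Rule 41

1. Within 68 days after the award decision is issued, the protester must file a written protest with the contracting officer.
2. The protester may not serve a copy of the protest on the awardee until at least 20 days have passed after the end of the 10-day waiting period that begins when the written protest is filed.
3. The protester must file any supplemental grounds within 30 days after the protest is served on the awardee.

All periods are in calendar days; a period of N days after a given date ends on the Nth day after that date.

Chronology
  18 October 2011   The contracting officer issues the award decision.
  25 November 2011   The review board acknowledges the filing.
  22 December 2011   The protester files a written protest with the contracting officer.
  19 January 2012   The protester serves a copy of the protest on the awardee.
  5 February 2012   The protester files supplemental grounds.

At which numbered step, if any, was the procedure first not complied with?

Step 2

Step 1: 68 days after 18 October 2011 (when the award decision is issued) is 25 December 2011; done 22 December 2011 — timely.
Step 2: the earliest permitted date is 20 days after 1 January 2012 (end of the 10-day waiting period, which began when the written protest is filed on 22 December 2011), i.e. 21 January 2012; done 19 January 2012 — 2 days too early.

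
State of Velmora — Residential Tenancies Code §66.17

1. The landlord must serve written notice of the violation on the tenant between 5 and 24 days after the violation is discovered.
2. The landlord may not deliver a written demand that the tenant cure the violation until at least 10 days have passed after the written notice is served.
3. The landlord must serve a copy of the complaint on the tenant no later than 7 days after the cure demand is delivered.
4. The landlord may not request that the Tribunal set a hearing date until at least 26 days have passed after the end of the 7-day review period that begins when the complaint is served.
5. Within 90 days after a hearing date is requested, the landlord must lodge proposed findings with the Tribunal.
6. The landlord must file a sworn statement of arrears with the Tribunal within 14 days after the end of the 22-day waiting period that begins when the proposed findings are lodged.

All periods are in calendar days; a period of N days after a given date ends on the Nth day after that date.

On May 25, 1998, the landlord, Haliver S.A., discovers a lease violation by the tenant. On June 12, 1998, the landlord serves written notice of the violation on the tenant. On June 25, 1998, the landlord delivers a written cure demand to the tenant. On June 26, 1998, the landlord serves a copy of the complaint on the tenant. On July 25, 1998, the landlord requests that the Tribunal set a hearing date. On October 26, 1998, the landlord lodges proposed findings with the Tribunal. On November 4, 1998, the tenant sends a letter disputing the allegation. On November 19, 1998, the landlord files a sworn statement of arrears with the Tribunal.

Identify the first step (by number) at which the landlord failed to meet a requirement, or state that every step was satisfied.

Step 4

(1) the permitted window runs from May 25, 1998 + 5 = May 30, 1998 to May 25, 1998 + 24 = June 18, 1998; June 12, 1998 falls inside that range.
(2) permitted from June 12, 1998 + 10 days = June 22, 1998 onward; done June 25, 1998 — permitted.
(3) due by June 25, 1998 + 7 days = July 2, 1998; June 26, 1998 is within that limit.
(4) permitted from July 3, 1998 + 26 days = July 29, 1998 onward; acted on July 25, 1998, 4 days prematurely.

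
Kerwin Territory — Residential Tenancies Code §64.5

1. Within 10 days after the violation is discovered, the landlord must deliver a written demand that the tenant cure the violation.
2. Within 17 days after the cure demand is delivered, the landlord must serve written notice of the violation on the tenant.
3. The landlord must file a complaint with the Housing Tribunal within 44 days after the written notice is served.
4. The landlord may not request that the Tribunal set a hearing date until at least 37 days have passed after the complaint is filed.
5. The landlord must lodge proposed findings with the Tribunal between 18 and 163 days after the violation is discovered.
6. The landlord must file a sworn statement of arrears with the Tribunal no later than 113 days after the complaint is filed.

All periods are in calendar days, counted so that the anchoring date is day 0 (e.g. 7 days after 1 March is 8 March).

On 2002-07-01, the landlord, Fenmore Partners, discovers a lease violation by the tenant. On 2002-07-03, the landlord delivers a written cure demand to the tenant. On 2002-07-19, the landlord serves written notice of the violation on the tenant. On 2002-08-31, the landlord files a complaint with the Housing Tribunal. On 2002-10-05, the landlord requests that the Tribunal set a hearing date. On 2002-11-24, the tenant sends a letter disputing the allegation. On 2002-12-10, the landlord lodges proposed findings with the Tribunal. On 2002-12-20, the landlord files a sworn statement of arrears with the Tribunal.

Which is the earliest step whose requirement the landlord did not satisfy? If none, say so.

Step 1: 10 days after 2002-07-01 (when the violation is discovered) is 2002-07-11; done 2002-07-03 — timely.
Step 2: 17 days after 2002-07-03 (when the cure demand is delivered) is 2002-07-20; done 2002-07-19 — timely.
Step 3: 44 days after 2002-07-19 (when the written notice is served) is 2002-09-01; completed 2002-08-31, before the deadline.
Step 4: the earliest permitted date is 37 days after 2002-08-31 (when the complaint is filed), i.e. 2002-10-07; 2002-10-05 is 2 days before the earliest permitted date.

Step 4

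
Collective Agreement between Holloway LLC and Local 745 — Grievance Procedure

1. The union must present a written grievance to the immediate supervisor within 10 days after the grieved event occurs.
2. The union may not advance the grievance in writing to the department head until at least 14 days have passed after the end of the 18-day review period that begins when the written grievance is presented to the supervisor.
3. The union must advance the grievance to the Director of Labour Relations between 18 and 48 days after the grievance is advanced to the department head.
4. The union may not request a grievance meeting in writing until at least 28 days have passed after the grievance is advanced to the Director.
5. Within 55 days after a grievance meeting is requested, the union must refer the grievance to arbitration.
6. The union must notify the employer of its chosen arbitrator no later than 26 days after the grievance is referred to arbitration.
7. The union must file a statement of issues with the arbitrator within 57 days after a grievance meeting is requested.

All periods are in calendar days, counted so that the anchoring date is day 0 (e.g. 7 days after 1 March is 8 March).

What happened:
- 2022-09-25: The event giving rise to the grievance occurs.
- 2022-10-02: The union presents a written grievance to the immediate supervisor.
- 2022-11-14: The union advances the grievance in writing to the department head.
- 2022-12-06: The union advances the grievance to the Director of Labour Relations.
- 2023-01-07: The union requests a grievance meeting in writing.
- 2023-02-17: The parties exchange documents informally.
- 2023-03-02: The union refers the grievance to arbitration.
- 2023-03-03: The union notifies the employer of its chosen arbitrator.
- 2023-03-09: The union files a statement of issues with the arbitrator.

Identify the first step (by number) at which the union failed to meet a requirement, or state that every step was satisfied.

Step 1 — counting 10 days from 2022-09-25 (when the grieved event occurs) gives a deadline of 2022-10-05; completed 2022-10-02, before the deadline.
Step 2 — must wait 14 days from 2022-10-20 (end of the 18-day review period, which began when the written grievance is presented to the supervisor on 2022-10-02), so not before 2022-11-03; 2022-11-14 is on or after that date.
Step 3 — 18 and 48 days from 2022-11-14 (when the grievance is advanced to the department head) are 2022-12-02 and 2023-01-01 respectively; done 2022-12-06, which is between those dates.
Step 4 — must wait 28 days from 2022-12-06 (when the grievance is advanced to the Director), so not before 2023-01-03; done 2023-01-07 — permitted.
Step 5 — counting 55 days from 2023-01-07 (when a grievance meeting is requested) gives a deadline of 2023-03-03; done 2023-03-02 — timely.
Step 6 — counting 26 days from 2023-03-02 (when the grievance is referred to arbitration) gives a deadline of 2023-03-28; done 2023-03-03 — timely.
Step 7 — counting 57 days from 2023-01-07 (when a grievance meeting is requested) gives a deadline of 2023-03-05; 2023-03-09 misses that deadline by 4 days.
No need to go further; step 7 was not satisfied.

Step 7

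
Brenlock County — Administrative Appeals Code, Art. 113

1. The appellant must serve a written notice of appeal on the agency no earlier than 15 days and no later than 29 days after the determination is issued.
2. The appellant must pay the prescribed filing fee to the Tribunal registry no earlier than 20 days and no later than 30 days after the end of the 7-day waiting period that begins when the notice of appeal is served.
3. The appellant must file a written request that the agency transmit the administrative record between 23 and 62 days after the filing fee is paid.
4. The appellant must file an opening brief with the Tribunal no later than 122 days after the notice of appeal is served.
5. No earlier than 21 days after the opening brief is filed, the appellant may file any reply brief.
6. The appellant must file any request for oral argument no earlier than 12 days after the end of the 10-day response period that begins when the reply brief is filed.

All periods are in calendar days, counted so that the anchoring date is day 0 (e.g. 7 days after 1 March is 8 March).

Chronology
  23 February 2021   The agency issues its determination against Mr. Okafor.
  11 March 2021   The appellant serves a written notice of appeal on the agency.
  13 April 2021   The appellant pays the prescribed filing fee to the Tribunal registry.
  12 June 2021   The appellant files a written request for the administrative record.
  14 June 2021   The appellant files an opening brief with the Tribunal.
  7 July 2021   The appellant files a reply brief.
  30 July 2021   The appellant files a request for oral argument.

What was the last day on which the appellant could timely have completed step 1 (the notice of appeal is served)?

Step 1 runs from 23 February 2021, when the determination is issued. The window is 15–29 days after 23 February 2021; it closes on 24 March 2021.

24 March 2021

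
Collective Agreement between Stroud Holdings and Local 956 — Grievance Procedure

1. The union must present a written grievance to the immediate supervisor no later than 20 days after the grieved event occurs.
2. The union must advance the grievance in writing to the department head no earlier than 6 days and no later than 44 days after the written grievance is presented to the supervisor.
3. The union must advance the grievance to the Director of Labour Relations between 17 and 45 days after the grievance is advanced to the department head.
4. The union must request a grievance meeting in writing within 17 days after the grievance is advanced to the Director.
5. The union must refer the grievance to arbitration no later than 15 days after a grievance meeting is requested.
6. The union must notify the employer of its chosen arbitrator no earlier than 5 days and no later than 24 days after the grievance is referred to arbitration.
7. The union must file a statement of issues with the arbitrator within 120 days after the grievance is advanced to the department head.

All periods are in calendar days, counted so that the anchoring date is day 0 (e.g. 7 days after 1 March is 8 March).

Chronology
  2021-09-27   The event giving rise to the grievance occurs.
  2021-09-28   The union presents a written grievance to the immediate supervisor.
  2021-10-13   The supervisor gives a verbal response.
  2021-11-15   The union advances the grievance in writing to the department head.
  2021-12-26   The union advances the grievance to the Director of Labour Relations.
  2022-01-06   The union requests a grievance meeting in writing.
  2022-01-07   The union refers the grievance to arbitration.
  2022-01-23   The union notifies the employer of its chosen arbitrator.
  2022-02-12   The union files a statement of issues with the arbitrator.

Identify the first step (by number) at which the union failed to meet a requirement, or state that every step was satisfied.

Step 2

Step 1: 20 days after 2021-09-27 (when the grieved event occurs) is 2021-10-17; done 2021-09-28 — timely.
Step 2: the window is 6–44 days after 2021-09-28 (when the written grievance is presented to the supervisor), so 2021-10-04 through 2021-11-11; 2021-11-15 is 4 days past the end of the window.
That is the first point of non-compliance.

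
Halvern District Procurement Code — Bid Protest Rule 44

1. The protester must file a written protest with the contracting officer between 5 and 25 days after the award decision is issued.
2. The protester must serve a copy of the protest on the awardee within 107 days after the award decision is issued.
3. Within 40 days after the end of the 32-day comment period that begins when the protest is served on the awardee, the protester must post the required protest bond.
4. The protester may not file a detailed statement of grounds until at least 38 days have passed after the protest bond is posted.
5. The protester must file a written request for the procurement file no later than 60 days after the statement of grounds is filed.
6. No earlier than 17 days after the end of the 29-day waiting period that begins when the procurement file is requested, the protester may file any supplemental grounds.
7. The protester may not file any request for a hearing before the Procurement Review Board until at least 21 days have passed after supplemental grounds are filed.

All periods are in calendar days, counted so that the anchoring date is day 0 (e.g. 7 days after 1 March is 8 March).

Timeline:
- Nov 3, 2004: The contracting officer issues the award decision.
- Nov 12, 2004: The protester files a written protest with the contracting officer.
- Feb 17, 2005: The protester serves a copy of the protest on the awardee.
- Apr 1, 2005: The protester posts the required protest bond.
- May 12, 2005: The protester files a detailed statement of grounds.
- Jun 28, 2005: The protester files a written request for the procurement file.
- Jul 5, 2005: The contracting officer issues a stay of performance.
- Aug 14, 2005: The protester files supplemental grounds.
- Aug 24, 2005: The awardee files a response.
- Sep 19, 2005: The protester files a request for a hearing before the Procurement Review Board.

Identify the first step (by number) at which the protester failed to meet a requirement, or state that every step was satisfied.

None — every step was satisfied

Step 1: the window is 5–25 days after Nov 3, 2004 (when the award decision is issued), so Nov 8, 2004 through Nov 28, 2004; Nov 12, 2004 falls inside that range.
Step 2: 107 days after Nov 3, 2004 (when the award decision is issued) is Feb 18, 2005; Feb 17, 2005 is within that limit.
Step 3: 40 days after Mar 21, 2005 (end of the 32-day comment period, which began when the protest is served on the awardee on Feb 17, 2005) is Apr 30, 2005; done Apr 1, 2005 — timely.
Step 4: the earliest permitted date is 38 days after Apr 1, 2005 (when the protest bond is posted), i.e. May 9, 2005; done May 12, 2005, after the minimum wait.
Step 5: 60 days after May 12, 2005 (when the statement of grounds is filed) is Jul 11, 2005; completed Jun 28, 2005, before the deadline.
Step 6: the earliest permitted date is 17 days after Jul 27, 2005 (end of the 29-day waiting period, which began when the procurement file is requested on Jun 28, 2005), i.e. Aug 13, 2005; Aug 14, 2005 is on or after that date.
Step 7: the earliest permitted date is 21 days after Aug 14, 2005 (when supplemental grounds are filed), i.e. Sep 4, 2005; done Sep 19, 2005, after the minimum wait.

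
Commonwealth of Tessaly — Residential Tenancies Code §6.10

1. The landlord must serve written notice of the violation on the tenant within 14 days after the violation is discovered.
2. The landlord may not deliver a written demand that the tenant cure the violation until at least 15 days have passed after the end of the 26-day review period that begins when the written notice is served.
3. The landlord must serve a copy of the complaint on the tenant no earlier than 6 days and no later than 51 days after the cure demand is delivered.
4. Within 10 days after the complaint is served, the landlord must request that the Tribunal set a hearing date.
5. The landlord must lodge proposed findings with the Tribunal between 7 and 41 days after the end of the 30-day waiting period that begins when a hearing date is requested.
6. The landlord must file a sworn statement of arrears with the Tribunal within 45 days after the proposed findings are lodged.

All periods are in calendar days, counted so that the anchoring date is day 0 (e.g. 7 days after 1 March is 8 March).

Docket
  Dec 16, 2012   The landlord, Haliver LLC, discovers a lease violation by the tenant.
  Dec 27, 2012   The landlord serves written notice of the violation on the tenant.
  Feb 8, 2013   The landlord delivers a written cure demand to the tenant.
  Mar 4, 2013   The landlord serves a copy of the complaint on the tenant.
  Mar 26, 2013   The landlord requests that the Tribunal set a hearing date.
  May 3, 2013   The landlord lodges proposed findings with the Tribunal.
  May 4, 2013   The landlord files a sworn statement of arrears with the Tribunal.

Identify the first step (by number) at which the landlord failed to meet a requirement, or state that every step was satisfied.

Step 4

(1) due by Dec 16, 2012 + 14 days = Dec 30, 2012; completed Dec 27, 2012, before the deadline.
(2) permitted from Jan 22, 2013 + 15 days = Feb 6, 2013 onward; done Feb 8, 2013 — permitted.
(3) the permitted window runs from Feb 8, 2013 + 6 = Feb 14, 2013 to Feb 8, 2013 + 51 = Mar 31, 2013; Mar 4, 2013 falls inside that range.
(4) due by Mar 4, 2013 + 10 days = Mar 14, 2013; Mar 26, 2013 misses that deadline by 12 days.
Later steps need not be reached.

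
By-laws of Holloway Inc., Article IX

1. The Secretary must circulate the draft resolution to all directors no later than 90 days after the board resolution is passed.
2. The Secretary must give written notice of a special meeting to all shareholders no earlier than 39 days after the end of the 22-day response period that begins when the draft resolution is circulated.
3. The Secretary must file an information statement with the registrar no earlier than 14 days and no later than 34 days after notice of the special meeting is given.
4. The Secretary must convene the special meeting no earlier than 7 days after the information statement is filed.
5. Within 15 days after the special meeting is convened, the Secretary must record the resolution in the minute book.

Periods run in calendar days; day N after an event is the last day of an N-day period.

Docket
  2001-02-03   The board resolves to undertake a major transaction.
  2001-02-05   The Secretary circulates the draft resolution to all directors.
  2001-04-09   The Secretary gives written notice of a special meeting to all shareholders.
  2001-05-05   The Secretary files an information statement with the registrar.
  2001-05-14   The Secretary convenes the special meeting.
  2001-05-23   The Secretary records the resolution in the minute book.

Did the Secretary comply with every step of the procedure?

Step 1: 90 days after 2001-02-03 (when the board resolution is passed) is 2001-05-04; 2001-02-05 is within that limit.
Step 2: the earliest permitted date is 39 days after 2001-02-27 (end of the 22-day response period, which began when the draft resolution is circulated on 2001-02-05), i.e. 2001-04-07; done 2001-04-09, after the minimum wait.
Step 3: the window is 14–34 days after 2001-04-09 (when notice of the special meeting is given), so 2001-04-23 through 2001-05-13; 2001-05-05 falls inside that range.
Step 4: the earliest permitted date is 7 days after 2001-05-05 (when the information statement is filed), i.e. 2001-05-12; 2001-05-14 is on or after that date.
Step 5: 15 days after 2001-05-14 (when the special meeting is convened) is 2001-05-29; done 2001-05-23 — timely.

Yes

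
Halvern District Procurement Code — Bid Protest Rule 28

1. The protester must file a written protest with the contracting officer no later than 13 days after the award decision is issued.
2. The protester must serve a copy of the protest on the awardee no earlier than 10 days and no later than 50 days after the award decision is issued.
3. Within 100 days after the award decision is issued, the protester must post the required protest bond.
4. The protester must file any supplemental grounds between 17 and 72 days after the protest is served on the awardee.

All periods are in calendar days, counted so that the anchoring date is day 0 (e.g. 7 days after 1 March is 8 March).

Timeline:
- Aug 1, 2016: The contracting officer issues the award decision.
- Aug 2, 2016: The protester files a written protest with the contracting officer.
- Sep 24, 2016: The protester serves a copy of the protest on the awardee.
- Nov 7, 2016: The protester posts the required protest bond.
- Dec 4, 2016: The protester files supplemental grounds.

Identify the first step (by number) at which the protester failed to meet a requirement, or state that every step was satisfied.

Step 2

Step 1 — counting 13 days from Aug 1, 2016 (when the award decision is issued) gives a deadline of Aug 14, 2016; completed Aug 2, 2016, before the deadline.
Step 2 — 10 and 50 days from Aug 1, 2016 (when the award decision is issued) are Aug 11, 2016 and Sep 20, 2016 respectively; Sep 24, 2016 is 4 days past the end of the window.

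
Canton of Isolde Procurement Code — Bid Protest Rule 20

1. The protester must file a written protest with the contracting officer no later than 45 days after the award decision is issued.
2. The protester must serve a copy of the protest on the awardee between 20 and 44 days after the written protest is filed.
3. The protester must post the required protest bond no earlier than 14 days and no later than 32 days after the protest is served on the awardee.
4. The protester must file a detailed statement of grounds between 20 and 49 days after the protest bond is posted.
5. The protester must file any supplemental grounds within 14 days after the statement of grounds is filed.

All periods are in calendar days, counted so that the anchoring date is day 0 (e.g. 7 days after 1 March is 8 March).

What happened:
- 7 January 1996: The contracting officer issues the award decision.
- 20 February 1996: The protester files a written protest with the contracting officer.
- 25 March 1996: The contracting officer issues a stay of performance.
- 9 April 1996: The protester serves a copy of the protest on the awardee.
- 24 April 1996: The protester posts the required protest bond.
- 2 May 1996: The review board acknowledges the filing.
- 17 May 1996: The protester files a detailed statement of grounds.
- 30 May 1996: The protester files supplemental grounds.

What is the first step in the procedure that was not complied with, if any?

Step 2

(1) due by 7 January 1996 + 45 days = 21 February 1996; done 20 February 1996 — timely.
(2) the permitted window runs from 20 February 1996 + 20 = 11 March 1996 to 20 February 1996 + 44 = 4 April 1996; done 9 April 1996 — 5 days after the window closed.
The analysis stops there.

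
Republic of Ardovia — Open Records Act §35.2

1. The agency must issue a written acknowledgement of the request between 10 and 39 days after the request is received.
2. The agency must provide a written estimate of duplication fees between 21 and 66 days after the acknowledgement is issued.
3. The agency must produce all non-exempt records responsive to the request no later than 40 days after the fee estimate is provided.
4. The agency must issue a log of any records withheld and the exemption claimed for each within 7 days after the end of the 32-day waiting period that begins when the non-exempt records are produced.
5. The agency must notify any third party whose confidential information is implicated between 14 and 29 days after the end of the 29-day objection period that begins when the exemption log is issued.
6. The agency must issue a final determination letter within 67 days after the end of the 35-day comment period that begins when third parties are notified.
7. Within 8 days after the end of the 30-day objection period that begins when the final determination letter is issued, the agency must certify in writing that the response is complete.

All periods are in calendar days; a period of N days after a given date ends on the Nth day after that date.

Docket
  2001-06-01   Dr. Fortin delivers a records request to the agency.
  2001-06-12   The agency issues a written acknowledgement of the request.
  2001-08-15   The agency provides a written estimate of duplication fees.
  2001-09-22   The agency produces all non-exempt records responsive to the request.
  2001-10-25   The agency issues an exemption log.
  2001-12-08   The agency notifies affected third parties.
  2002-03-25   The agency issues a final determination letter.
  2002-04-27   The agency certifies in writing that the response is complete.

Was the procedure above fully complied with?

Step 1 — 10 and 39 days from 2001-06-01 (when the request is received) are 2001-06-11 and 2001-07-10 respectively; done 2001-06-12 — within the window.
Step 2 — 21 and 66 days from 2001-06-12 (when the acknowledgement is issued) are 2001-07-03 and 2001-08-17 respectively; 2001-08-15 falls inside that range.
Step 3 — counting 40 days from 2001-08-15 (when the fee estimate is provided) gives a deadline of 2001-09-24; 2001-09-22 is within that limit.
Step 4 — counting 7 days from 2001-10-24 (end of the 32-day waiting period, which began when the non-exempt records are produced on 2001-09-22) gives a deadline of 2001-10-31; 2001-10-25 is within that limit.
Step 5 — 14 and 29 days from 2001-11-23 (end of the 29-day objection period, which began when the exemption log is issued on 2001-10-25) are 2001-12-07 and 2001-12-22 respectively; done 2001-12-08 — within the window.
Step 6 — counting 67 days from 2002-01-12 (end of the 35-day comment period, which began when third parties are notified on 2001-12-08) gives a deadline of 2002-03-20; not done until 2002-03-25, 5 days after the deadline.
The procedure was therefore not followed at step 6.

No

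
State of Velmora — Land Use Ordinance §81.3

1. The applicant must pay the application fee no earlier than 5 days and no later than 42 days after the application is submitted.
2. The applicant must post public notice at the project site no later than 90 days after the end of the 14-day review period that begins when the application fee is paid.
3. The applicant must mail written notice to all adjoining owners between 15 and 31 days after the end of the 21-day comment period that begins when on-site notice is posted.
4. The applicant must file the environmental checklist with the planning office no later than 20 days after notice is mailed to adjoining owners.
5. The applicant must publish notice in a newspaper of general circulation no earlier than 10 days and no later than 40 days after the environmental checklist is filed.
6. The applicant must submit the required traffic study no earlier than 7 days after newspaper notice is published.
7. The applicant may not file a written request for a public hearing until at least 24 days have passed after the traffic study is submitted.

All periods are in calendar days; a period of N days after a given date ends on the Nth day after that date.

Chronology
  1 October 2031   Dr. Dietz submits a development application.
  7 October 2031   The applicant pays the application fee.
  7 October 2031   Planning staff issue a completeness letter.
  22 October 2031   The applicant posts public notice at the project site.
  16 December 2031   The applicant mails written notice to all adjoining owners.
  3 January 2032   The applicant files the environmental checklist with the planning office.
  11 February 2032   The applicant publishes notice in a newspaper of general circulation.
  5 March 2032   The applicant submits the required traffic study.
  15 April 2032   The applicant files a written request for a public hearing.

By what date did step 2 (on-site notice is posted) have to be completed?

19 January 2032

The application fee is paid on 7 October 2031; the 14-day review period therefore ends 21 October 2031, and step 2 runs from that date. 90 days after 21 October 2031 is 19 January 2032.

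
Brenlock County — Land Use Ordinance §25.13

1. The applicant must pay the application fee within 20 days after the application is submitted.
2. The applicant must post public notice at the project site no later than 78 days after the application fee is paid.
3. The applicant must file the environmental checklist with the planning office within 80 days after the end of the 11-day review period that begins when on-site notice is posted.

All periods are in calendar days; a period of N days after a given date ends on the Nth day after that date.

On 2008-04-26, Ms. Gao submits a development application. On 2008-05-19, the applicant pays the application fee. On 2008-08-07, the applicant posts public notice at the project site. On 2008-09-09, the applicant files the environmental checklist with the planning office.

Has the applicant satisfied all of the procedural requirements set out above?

No

(1) due by 2008-04-26 + 20 days = 2008-05-16; 2008-05-19 misses that deadline by 3 days.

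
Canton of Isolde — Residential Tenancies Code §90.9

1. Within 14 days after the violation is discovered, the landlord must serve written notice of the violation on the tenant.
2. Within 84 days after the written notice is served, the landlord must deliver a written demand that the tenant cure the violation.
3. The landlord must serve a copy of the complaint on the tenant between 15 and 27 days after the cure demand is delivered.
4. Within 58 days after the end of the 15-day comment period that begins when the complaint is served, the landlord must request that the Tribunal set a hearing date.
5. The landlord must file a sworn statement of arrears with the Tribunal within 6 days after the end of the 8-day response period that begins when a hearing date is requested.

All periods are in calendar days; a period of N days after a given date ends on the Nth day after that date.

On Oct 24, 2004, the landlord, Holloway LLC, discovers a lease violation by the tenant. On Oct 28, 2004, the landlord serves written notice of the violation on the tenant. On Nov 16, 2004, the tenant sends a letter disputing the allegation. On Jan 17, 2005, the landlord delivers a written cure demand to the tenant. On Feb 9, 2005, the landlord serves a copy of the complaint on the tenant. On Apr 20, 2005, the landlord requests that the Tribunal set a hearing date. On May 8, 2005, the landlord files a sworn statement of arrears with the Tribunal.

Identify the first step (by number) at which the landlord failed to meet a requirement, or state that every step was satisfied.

Step 5

(1) due by Oct 24, 2004 + 14 days = Nov 7, 2004; done Oct 28, 2004 — timely.
(2) due by Oct 28, 2004 + 84 days = Jan 20, 2005; completed Jan 17, 2005, before the deadline.
(3) the permitted window runs from Jan 17, 2005 + 15 = Feb 1, 2005 to Jan 17, 2005 + 27 = Feb 13, 2005; Feb 9, 2005 falls inside that range.
(4) due by Feb 24, 2005 + 58 days = Apr 23, 2005; Apr 20, 2005 is within that limit.
(5) due by Apr 28, 2005 + 6 days = May 4, 2005; done May 8, 2005 — 4 days late.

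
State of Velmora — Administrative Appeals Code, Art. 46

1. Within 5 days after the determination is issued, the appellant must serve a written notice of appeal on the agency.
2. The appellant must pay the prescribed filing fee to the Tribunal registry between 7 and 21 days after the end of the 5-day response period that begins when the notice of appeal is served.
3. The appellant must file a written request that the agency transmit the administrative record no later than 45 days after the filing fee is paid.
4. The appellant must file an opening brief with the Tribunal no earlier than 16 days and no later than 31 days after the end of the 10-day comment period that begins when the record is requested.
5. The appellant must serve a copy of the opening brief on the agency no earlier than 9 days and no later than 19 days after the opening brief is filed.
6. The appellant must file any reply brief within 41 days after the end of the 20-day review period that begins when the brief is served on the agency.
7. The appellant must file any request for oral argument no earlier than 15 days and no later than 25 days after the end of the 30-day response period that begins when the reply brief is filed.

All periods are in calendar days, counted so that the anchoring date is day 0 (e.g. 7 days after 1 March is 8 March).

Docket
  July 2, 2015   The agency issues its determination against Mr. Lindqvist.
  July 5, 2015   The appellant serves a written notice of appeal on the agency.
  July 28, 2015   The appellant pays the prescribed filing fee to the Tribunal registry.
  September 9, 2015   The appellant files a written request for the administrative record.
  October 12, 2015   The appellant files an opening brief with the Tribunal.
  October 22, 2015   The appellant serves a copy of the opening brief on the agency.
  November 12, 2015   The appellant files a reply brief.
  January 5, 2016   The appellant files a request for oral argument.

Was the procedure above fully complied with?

(1) due by July 2, 2015 + 5 days = July 7, 2015; completed July 5, 2015, before the deadline.
(2) the permitted window runs from July 10, 2015 + 7 = July 17, 2015 to July 10, 2015 + 21 = July 31, 2015; done July 28, 2015, which is between those dates.
(3) due by July 28, 2015 + 45 days = September 11, 2015; completed September 9, 2015, before the deadline.
(4) the permitted window runs from September 19, 2015 + 16 = October 5, 2015 to September 19, 2015 + 31 = October 20, 2015; done October 12, 2015 — within the window.
(5) the permitted window runs from October 12, 2015 + 9 = October 21, 2015 to October 12, 2015 + 19 = October 31, 2015; done October 22, 2015 — within the window.
(6) due by November 11, 2015 + 41 days = December 22, 2015; done November 12, 2015 — timely.
(7) the permitted window runs from December 12, 2015 + 15 = December 27, 2015 to December 12, 2015 + 25 = January 6, 2016; January 5, 2016 falls inside that range.

Yes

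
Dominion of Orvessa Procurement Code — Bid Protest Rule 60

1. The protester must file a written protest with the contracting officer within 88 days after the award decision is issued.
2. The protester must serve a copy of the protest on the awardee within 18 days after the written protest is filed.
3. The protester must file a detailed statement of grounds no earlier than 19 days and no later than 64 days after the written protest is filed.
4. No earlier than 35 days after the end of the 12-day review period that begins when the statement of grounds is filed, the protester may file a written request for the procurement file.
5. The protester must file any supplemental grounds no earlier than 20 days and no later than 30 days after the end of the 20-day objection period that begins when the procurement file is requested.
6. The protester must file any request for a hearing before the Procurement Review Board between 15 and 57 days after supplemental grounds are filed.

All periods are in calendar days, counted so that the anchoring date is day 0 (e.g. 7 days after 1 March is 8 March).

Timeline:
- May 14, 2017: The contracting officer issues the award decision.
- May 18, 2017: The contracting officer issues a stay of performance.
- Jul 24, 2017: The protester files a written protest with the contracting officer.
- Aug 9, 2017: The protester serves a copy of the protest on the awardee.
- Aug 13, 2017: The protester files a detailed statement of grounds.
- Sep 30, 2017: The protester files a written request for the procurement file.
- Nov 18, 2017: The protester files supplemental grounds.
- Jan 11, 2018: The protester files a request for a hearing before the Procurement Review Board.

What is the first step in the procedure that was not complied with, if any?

Step 1 — counting 88 days from May 14, 2017 (when the award decision is issued) gives a deadline of Aug 10, 2017; done Jul 24, 2017 — timely.
Step 2 — counting 18 days from Jul 24, 2017 (when the written protest is filed) gives a deadline of Aug 11, 2017; completed Aug 9, 2017, before the deadline.
Step 3 — 19 and 64 days from Jul 24, 2017 (when the written protest is filed) are Aug 12, 2017 and Sep 26, 2017 respectively; Aug 13, 2017 falls inside that range.
Step 4 — must wait 35 days from Aug 25, 2017 (end of the 12-day review period, which began when the statement of grounds is filed on Aug 13, 2017), so not before Sep 29, 2017; done Sep 30, 2017 — permitted.
Step 5 — 20 and 30 days from Oct 20, 2017 (end of the 20-day objection period, which began when the procurement file is requested on Sep 30, 2017) are Nov 9, 2017 and Nov 19, 2017 respectively; done Nov 18, 2017, which is between those dates.
Step 6 — 15 and 57 days from Nov 18, 2017 (when supplemental grounds are filed) are Dec 3, 2017 and Jan 14, 2018 respectively; Jan 11, 2018 falls inside that range.

None — every step was satisfied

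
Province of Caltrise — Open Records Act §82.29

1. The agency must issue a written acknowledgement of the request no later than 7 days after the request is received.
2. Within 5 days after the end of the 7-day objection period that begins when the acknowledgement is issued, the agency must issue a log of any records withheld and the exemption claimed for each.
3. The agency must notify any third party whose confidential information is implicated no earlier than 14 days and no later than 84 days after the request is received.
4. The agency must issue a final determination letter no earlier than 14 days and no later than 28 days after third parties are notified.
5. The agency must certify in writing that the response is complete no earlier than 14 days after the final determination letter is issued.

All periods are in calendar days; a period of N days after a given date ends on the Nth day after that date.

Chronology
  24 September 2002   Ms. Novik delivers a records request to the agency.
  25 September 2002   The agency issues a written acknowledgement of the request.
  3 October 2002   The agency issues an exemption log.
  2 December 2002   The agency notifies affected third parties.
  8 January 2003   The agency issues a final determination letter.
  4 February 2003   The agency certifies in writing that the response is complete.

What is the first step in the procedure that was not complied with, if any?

Step 4

Step 1: 7 days after 24 September 2002 (when the request is received) is 1 October 2002; 25 September 2002 is within that limit.
Step 2: 5 days after 2 October 2002 (end of the 7-day objection period, which began when the acknowledgement is issued on 25 September 2002) is 7 October 2002; 3 October 2002 is within that limit.
Step 3: the window is 14–84 days after 24 September 2002 (when the request is received), so 8 October 2002 through 17 December 2002; done 2 December 2002, which is between those dates.
Step 4: the window is 14–28 days after 2 December 2002 (when third parties are notified), so 16 December 2002 through 30 December 2002; 8 January 2003 is 9 days past the end of the window.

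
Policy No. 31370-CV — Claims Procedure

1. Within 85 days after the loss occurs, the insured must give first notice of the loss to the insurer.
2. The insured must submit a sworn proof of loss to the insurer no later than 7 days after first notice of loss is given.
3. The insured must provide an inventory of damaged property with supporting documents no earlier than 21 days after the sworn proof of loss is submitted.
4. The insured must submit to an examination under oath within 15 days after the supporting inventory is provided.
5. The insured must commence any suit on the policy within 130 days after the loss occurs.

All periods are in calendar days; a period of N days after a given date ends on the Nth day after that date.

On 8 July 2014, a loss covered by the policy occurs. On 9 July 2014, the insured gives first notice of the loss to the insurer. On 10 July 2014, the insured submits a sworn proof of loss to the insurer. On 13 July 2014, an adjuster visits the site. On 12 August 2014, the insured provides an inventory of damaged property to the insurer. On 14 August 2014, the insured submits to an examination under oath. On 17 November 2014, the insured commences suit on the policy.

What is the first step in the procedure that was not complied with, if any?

Step 1 — counting 85 days from 8 July 2014 (when the loss occurs) gives a deadline of 1 October 2014; completed 9 July 2014, before the deadline.
Step 2 — counting 7 days from 9 July 2014 (when first notice of loss is given) gives a deadline of 16 July 2014; completed 10 July 2014, before the deadline.
Step 3 — must wait 21 days from 10 July 2014 (when the sworn proof of loss is submitted), so not before 31 July 2014; done 12 August 2014, after the minimum wait.
Step 4 — counting 15 days from 12 August 2014 (when the supporting inventory is provided) gives a deadline of 27 August 2014; completed 14 August 2014, before the deadline.
Step 5 — counting 130 days from 8 July 2014 (when the loss occurs) gives a deadline of 15 November 2014; done 17 November 2014 — 2 days late.
Later steps need not be reached.

Step 5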